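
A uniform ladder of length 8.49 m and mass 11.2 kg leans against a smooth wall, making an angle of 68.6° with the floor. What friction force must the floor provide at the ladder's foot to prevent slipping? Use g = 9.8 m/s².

f ≈ 21.5 N

About the foot of the ladder:
Ladder weight 11.2×9.8 = 109.8 N acts at 4.245 m along the ladder; its horizontal arm is 4.245·cos68.6° = 1.549 m → τ = 170.1 N·m clockwise.
Wall normal N acts horizontally at the top; its moment arm is the height L sinθ = 8.49·sin68.6° = 7.905 m, counterclockwise.
Balancing moments: N × 7.905 = 170.1, giving N = 21.5 N.
ΣFx = 0: friction at the foot balances the wall's push, so f = N_wall = 21.5 N.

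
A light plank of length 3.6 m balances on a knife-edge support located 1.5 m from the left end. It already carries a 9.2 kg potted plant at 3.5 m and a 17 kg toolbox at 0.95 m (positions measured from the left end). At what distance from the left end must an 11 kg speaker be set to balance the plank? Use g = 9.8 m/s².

Choose the knife-edge support (at 1.5 m from the left end) as the axis so the support reaction has zero arm there.
Potted plant: 9.2 × 9.8 = 90.16 N down at 3.5 m → arm 2 m, τ = 90.16 × 2 = 180.3 N·m clockwise.
Toolbox: 17 × 9.8 = 166.6 N down at 0.95 m → arm 0.55 m, τ = 166.6 × 0.55 = 91.63 N·m counterclockwise.
Net moment of existing loads = 88.67 N·m clockwise.
The speaker weighs 11 × 9.8 = 107.8 N and must supply an equal counterclockwise moment, so its lever arm about the knife-edge support is 88.67 / 107.8 = 0.823 m.
That puts it at 1.5 − 0.823 = 0.677 m from the left end.

x ≈ 0.677 m from the left end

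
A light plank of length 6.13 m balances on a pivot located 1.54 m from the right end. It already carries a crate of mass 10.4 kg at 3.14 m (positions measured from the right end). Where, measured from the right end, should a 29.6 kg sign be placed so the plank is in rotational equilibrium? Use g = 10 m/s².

x ≈ 0.978 m from the right end

Taking torques about the pivot (at 1.54 m from the right end):
Crate: 10.4 × 10 = 104 N down at 3.14 m → arm 1.6 m, τ = 104 × 1.6 = 166.4 N·m counterclockwise.
Net moment of existing loads = 166.4 N·m counterclockwise.
The sign weighs 29.6 × 10 = 296 N and must supply an equal clockwise moment, so its lever arm about the pivot is 166.4 / 296 = 0.562 m.
That puts it at 1.54 − 0.562 = 0.978 m from the right end.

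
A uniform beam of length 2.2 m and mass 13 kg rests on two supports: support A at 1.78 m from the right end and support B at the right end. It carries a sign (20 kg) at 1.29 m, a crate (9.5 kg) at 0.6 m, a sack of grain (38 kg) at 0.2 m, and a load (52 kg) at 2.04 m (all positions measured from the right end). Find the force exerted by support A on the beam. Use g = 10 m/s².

Choose support B as the axis so its reaction then has zero moment arm.
Beam weight: 13 × 10 = 130 N down at 1.1 m → arm 1.1 m, τ = 130 × 1.1 = 143 N·m counterclockwise.
Sign: 20 × 10 = 200 N down at 1.29 m → arm 1.29 m, τ = 200 × 1.29 = 258 N·m counterclockwise.
Crate: 9.5 × 10 = 95 N down at 0.6 m → arm 0.6 m, τ = 95 × 0.6 = 57 N·m counterclockwise.
Sack of grain: 38 × 10 = 380 N down at 0.2 m → arm 0.2 m, τ = 380 × 0.2 = 76 N·m counterclockwise.
Load: 52 × 10 = 520 N down at 2.04 m → arm 2.04 m, τ = 520 × 2.04 = 1061 N·m counterclockwise.
Net load moment about support B = 1595 N·m counterclockwise.
Reaction R at support A is upward at 1.78 m, arm 1.78 m → moment R × 1.78 clockwise.
Setting net torque to zero: R × 1.78 = 1595 → R = 896 N.

R_A ≈ 896 N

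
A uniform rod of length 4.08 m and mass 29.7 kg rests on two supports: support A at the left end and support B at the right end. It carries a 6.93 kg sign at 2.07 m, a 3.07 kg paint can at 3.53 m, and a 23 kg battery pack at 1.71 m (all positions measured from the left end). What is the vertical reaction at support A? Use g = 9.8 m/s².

About support B:
Beam weight: 29.7 × 9.8 = 291.1 N down at 2.04 m → arm 2.04 m, τ = 291.1 × 2.04 = 593.8 N·m counterclockwise.
Sign: 6.93 × 9.8 = 67.91 N down at 2.07 m → arm 2.01 m, τ = 67.91 × 2.01 = 136.5 N·m counterclockwise.
Paint can: 3.07 × 9.8 = 30.09 N down at 3.53 m → arm 0.55 m, τ = 30.09 × 0.55 = 16.55 N·m counterclockwise.
Battery pack: 23 × 9.8 = 225.4 N down at 1.71 m → arm 2.37 m, τ = 225.4 × 2.37 = 534.2 N·m counterclockwise.
Net load moment about support B = 1281 N·m counterclockwise.
Reaction R at support A is upward at 0 m, arm 4.08 m → moment R × 4.08 clockwise.
Setting net torque to zero: R × 4.08 = 1281 → R = 314 N.

R_A ≈ 314 N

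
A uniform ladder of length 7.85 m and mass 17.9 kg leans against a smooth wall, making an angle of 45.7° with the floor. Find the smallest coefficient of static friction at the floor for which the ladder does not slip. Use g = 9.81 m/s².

Take moments about the foot of the ladder.
Ladder weight 17.9×9.81 = 175.6 N acts at 3.925 m along the ladder; its horizontal arm is 3.925·cos45.7° = 2.741 m → τ = 481.3 N·m clockwise.
Wall normal N acts horizontally at the top; its moment arm is the height L sinθ = 7.85·sin45.7° = 5.618 m, counterclockwise.
For rotational equilibrium, N × 5.618 = 481.3, so N = 85.67 N.
ΣFx = 0 ⇒ f = N_wall = 85.67 N. ΣFy = 0 ⇒ N_floor = 175.6 N.
μ_min = f / N_floor = 85.67 / 175.6 = 0.488.

μ_min ≈ 0.488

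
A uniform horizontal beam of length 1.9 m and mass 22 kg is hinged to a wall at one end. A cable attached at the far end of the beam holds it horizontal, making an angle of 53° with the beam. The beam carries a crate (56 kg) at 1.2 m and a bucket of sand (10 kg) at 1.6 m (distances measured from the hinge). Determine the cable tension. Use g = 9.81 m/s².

Take moments about the hinge.
Beam weight: 22 × 9.81 = 215.8 N down at 0.95 m → arm 0.95 m, τ = 215.8 × 0.95 = 205 N·m clockwise.
Crate: 56 × 9.81 = 549.4 N down at 1.2 m → arm 1.2 m, τ = 549.4 × 1.2 = 659.3 N·m clockwise.
Bucket of sand: 10 × 9.81 = 98.1 N down at 1.6 m → arm 1.6 m, τ = 98.1 × 1.6 = 157 N·m clockwise.
Total clockwise load moment = 1021 N·m.
The cable tension T acts at 1.9 m; only its component perpendicular to the beam, T sinθ, produces torque. sin 53° = 0.7986.
Setting net torque to zero: T × 1.9 × 0.7986 = 1021 → T = 1021 / 1.517 = 673 N.

T ≈ 673 N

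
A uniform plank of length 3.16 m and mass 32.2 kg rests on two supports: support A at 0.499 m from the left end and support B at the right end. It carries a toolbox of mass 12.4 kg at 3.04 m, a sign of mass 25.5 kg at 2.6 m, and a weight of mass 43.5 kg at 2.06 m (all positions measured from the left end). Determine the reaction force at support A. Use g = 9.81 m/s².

About support B:
Beam weight: 32.2 × 9.81 = 315.9 N down at 1.58 m → arm 1.58 m, τ = 315.9 × 1.58 = 499.1 N·m counterclockwise.
Toolbox: 12.4 × 9.81 = 121.6 N down at 3.04 m → arm 0.12 m, τ = 121.6 × 0.12 = 14.59 N·m counterclockwise.
Sign: 25.5 × 9.81 = 250.2 N down at 2.6 m → arm 0.56 m, τ = 250.2 × 0.56 = 140.1 N·m counterclockwise.
Weight: 43.5 × 9.81 = 426.7 N down at 2.06 m → arm 1.1 m, τ = 426.7 × 1.1 = 469.4 N·m counterclockwise.
Net load moment about support B = 1123 N·m counterclockwise.
Reaction R at support A is upward at 0.499 m, arm 2.661 m → moment R × 2.661 clockwise.
Setting net torque to zero: R × 2.661 = 1123 → R = 422 N.

R_A ≈ 422 N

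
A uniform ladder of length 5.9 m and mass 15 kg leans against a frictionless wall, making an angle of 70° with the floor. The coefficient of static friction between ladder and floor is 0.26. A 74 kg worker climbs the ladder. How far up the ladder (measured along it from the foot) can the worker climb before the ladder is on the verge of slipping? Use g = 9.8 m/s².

Take moments about the foot of the ladder.
Ladder weight 15×9.8 = 147 N acts at 2.95 m along the ladder; its horizontal arm is 2.95·cos70° = 1.009 m → τ = 148.3 N·m clockwise.
Worker weight 74×9.8 = 725.2 N at distance d → arm d·cos70° → τ = 725.2·d·0.342 clockwise.
Wall normal N at the top has arm L sinθ = 5.544 m counterclockwise, so Στ = 0 gives N·5.544 = 148.3 + 248·d.
ΣFy = 0 ⇒ N_floor = 872.2 N, so the maximum friction is μ_s·N_floor = 0.26×872.2 = 226.8 N. ΣFx = 0 ⇒ N_wall = f, so at the slipping point N = 226.8 N.
Substituting: 226.8×5.544 = 148.3 + 248·d ⇒ d = (1257 − 148.3) / 248 = 4.47 m.

d ≈ 4.47 m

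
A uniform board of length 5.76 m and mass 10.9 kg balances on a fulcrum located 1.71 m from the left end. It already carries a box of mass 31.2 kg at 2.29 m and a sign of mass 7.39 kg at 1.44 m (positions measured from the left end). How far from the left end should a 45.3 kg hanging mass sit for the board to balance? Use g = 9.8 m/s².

Take moments about the fulcrum (at 1.71 m from the left end).
Beam weight: 10.9 × 9.8 = 106.8 N down at 2.88 m → arm 1.17 m, τ = 106.8 × 1.17 = 125 N·m clockwise.
Box: 31.2 × 9.8 = 305.8 N down at 2.29 m → arm 0.58 m, τ = 305.8 × 0.58 = 177.4 N·m clockwise.
Sign: 7.39 × 9.8 = 72.42 N down at 1.44 m → arm 0.27 m, τ = 72.42 × 0.27 = 19.55 N·m counterclockwise.
Net moment of existing loads = 282.8 N·m clockwise.
The hanging mass weighs 45.3 × 9.8 = 443.9 N and must supply an equal counterclockwise moment, so its lever arm about the fulcrum is 282.8 / 443.9 = 0.637 m.
That puts it at 1.71 − 0.637 = 1.07 m from the left end.

x ≈ 1.07 m from the left end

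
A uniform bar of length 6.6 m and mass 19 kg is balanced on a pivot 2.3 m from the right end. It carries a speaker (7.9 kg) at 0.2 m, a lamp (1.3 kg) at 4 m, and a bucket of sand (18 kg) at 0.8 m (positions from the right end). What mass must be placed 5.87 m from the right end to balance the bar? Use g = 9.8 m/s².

Choose the pivot (at 2.3 m from the right end) as the axis so the support reaction has zero arm there.
Beam weight: 19 × 9.8 = 186.2 N down at 3.3 m → arm 1 m, τ = 186.2 × 1 = 186.2 N·m counterclockwise.
Speaker: 7.9 × 9.8 = 77.42 N down at 0.2 m → arm 2.1 m, τ = 77.42 × 2.1 = 162.6 N·m clockwise.
Lamp: 1.3 × 9.8 = 12.74 N down at 4 m → arm 1.7 m, τ = 12.74 × 1.7 = 21.66 N·m counterclockwise.
Bucket of sand: 18 × 9.8 = 176.4 N down at 0.8 m → arm 1.5 m, τ = 176.4 × 1.5 = 264.6 N·m clockwise.
Net moment of known loads = 219.3 N·m clockwise.
An unknown mass m at 5.87 m has arm 3.57 m; its moment is m·g·3.57 counterclockwise.
For rotational equilibrium, m × 9.8 × 3.57 = 219.3, so m = 219.3 / (9.8 × 3.57) = 6.27 kg.

m ≈ 6.27 kg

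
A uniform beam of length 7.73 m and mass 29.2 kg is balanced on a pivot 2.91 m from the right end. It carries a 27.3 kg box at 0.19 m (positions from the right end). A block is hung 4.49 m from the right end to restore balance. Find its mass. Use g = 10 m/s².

m ≈ 29.3 kg

Choose the pivot (at 2.91 m from the right end) as the axis so the support reaction has zero arm there.
Beam weight: 29.2 × 10 = 292 N down at 3.865 m → arm 0.955 m, τ = 292 × 0.955 = 278.9 N·m counterclockwise.
Box: 27.3 × 10 = 273 N down at 0.19 m → arm 2.72 m, τ = 273 × 2.72 = 742.6 N·m clockwise.
Net moment of known loads = 463.7 N·m clockwise.
An unknown mass m at 4.49 m has arm 1.58 m; its moment is m·g·1.58 counterclockwise.
Στ = 0 ⇒ m × 10 × 1.58 = 463.7 ⇒ m = 463.7 / (10 × 1.58) = 29.3 kg.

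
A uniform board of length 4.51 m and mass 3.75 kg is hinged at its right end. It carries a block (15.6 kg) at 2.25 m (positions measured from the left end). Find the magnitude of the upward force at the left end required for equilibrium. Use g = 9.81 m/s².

F ≈ 95.1 N

Sum moments about the right end (the unknown pivot reaction has zero arm there).
Beam weight: 3.75 × 9.81 = 36.79 N down at 2.255 m → arm 2.255 m, τ = 36.79 × 2.255 = 82.96 N·m counterclockwise.
Block: 15.6 × 9.81 = 153 N down at 2.25 m → arm 2.26 m, τ = 153 × 2.26 = 345.8 N·m counterclockwise.
Net moment of the loads = 428.8 N·m counterclockwise.
The upward force F acts at the left end, arm 4.51 m, giving F × 4.51 clockwise.
Balancing moments: F × 4.51 = 428.8, giving F = 428.8 / 4.51 = 95.1 N.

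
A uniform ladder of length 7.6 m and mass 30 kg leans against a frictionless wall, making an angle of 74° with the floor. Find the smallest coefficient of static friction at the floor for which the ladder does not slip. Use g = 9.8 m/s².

μ_min ≈ 0.143

About the foot of the ladder:
Ladder weight 30×9.8 = 294 N acts at 3.8 m along the ladder; its horizontal arm is 3.8·cos74° = 1.047 m → τ = 307.8 N·m clockwise.
Wall normal N acts horizontally at the top; its moment arm is the height L sinθ = 7.6·sin74° = 7.306 m, counterclockwise.
For rotational equilibrium, N × 7.306 = 307.8, so N = 42.13 N.
ΣFx = 0 ⇒ f = N_wall = 42.13 N. ΣFy = 0 ⇒ N_floor = 294 N.
μ_min = f / N_floor = 42.13 / 294 = 0.143.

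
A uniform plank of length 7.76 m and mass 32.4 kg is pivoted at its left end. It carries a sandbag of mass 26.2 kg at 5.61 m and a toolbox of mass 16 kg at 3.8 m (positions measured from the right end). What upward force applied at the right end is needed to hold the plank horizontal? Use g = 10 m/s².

Take moments about the left end.
Beam weight: 32.4 × 10 = 324 N down at 3.88 m → arm 3.88 m, τ = 324 × 3.88 = 1257 N·m clockwise.
Sandbag: 26.2 × 10 = 262 N down at 5.61 m → arm 2.15 m, τ = 262 × 2.15 = 563.3 N·m clockwise.
Toolbox: 16 × 10 = 160 N down at 3.8 m → arm 3.96 m, τ = 160 × 3.96 = 633.6 N·m clockwise.
Net moment of the loads = 2454 N·m clockwise.
The upward force F acts at the right end, arm 7.76 m, giving F × 7.76 counterclockwise.
Balancing moments: F × 7.76 = 2454, giving F = 2454 / 7.76 = 316 N.

F ≈ 316 N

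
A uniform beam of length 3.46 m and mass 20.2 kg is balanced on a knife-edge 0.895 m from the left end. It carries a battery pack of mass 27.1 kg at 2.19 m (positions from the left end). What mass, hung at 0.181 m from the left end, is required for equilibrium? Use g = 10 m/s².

Sum moments about the knife-edge (at 0.895 m from the left end) (the support reaction has zero arm there).
Beam weight: 20.2 × 10 = 202 N down at 1.73 m → arm 0.835 m, τ = 202 × 0.835 = 168.7 N·m clockwise.
Battery pack: 27.1 × 10 = 271 N down at 2.19 m → arm 1.295 m, τ = 271 × 1.295 = 350.9 N·m clockwise.
Net moment of known loads = 519.6 N·m clockwise.
An unknown mass m at 0.181 m has arm 0.714 m; its moment is m·g·0.714 counterclockwise.
Balancing moments: m × 10 × 0.714 = 519.6, giving m = 519.6 / (10 × 0.714) = 72.8 kg.

m ≈ 72.8 kg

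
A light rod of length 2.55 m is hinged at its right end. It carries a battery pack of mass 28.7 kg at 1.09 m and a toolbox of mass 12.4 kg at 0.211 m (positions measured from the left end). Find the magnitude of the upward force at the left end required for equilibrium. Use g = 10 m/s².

Sum moments about the right end (the unknown pivot reaction has zero arm there).
Battery pack: 28.7 × 10 = 287 N down at 1.09 m → arm 1.46 m, τ = 287 × 1.46 = 419 N·m counterclockwise.
Toolbox: 12.4 × 10 = 124 N down at 0.211 m → arm 2.339 m, τ = 124 × 2.339 = 290 N·m counterclockwise.
Net moment of the loads = 709 N·m counterclockwise.
The upward force F acts at the left end, arm 2.55 m, giving F × 2.55 clockwise.
Balancing moments: F × 2.55 = 709, giving F = 709 / 2.55 = 278 N.

F ≈ 278 N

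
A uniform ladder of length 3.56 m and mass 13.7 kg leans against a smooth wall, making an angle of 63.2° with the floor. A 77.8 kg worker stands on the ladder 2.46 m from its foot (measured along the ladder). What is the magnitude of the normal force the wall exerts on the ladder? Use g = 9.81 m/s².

About the foot of the ladder:
Ladder weight 13.7×9.81 = 134.4 N acts at 1.78 m along the ladder; its horizontal arm is 1.78·cos63.2° = 0.8026 m → τ = 107.9 N·m clockwise.
Worker: 77.8×9.81 = 763.2 N at 2.46 m → arm 1.109 m → τ = 846.4 N·m clockwise.
Wall normal N acts horizontally at the top; its moment arm is the height L sinθ = 3.56·sin63.2° = 3.178 m, counterclockwise.
Balancing moments: N × 3.178 = 954.3, giving N = 300 N.

N_wall ≈ 300 N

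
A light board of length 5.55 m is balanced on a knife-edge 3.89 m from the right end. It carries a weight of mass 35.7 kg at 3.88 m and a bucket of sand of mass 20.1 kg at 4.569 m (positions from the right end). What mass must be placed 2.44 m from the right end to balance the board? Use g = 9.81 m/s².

m ≈ 9.17 kg

Sum moments about the knife-edge (at 3.89 m from the right end) (the support reaction has zero arm there).
Weight: 35.7 × 9.81 = 350.2 N down at 3.88 m → arm 0.01 m, τ = 350.2 × 0.01 = 3.502 N·m clockwise.
Bucket of sand: 20.1 × 9.81 = 197.2 N down at 4.569 m → arm 0.679 m, τ = 197.2 × 0.679 = 133.9 N·m counterclockwise.
Net moment of known loads = 130.4 N·m counterclockwise.
An unknown mass m at 2.44 m has arm 1.45 m; its moment is m·g·1.45 clockwise.
For rotational equilibrium, m × 9.81 × 1.45 = 130.4, so m = 130.4 / (9.81 × 1.45) = 9.17 kg.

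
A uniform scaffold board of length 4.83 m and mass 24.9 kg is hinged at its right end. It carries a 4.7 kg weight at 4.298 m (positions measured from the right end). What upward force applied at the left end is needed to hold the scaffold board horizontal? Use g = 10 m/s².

F ≈ 166 N

Choose the right end as the axis so the unknown pivot reaction has zero arm there.
Beam weight: 24.9 × 10 = 249 N down at 2.415 m → arm 2.415 m, τ = 249 × 2.415 = 601.3 N·m counterclockwise.
Weight: 4.7 × 10 = 47 N down at 4.298 m → arm 4.298 m, τ = 47 × 4.298 = 202 N·m counterclockwise.
Net moment of the loads = 803.3 N·m counterclockwise.
The upward force F acts at the left end, arm 4.83 m, giving F × 4.83 clockwise.
For rotational equilibrium, F × 4.83 = 803.3, so F = 803.3 / 4.83 = 166 N.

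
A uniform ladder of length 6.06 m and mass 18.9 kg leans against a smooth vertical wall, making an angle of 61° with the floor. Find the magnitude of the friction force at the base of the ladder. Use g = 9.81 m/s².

Choose the foot of the ladder as the axis so the floor normal and friction both act there and drop out.
Ladder weight 18.9×9.81 = 185.4 N acts at 3.03 m along the ladder; its horizontal arm is 3.03·cos61° = 1.469 m → τ = 272.4 N·m clockwise.
Wall normal N acts horizontally at the top; its moment arm is the height L sinθ = 6.06·sin61° = 5.3 m, counterclockwise.
For rotational equilibrium, N × 5.3 = 272.4, so N = 51.4 N.
ΣFx = 0: friction at the foot balances the wall's push, so f = N_wall = 51.4 N.

f ≈ 51.4 N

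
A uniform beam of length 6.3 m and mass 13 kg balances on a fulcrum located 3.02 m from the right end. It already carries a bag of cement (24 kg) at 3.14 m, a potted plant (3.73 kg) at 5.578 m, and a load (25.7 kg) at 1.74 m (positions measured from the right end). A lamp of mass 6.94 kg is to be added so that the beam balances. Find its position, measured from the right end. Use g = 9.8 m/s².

x ≈ 5.73 m from the right end

Sum moments about the fulcrum (at 3.02 m from the right end) (the support reaction has zero arm there).
Beam weight: 13 × 9.8 = 127.4 N down at 3.15 m → arm 0.13 m, τ = 127.4 × 0.13 = 16.56 N·m counterclockwise.
Bag of cement: 24 × 9.8 = 235.2 N down at 3.14 m → arm 0.12 m, τ = 235.2 × 0.12 = 28.22 N·m counterclockwise.
Potted plant: 3.73 × 9.8 = 36.55 N down at 5.578 m → arm 2.558 m, τ = 36.55 × 2.558 = 93.49 N·m counterclockwise.
Load: 25.7 × 9.8 = 251.9 N down at 1.74 m → arm 1.28 m, τ = 251.9 × 1.28 = 322.4 N·m clockwise.
Net moment of existing loads = 184.1 N·m clockwise.
The lamp weighs 6.94 × 9.8 = 68.01 N and must supply an equal counterclockwise moment, so its lever arm about the fulcrum is 184.1 / 68.01 = 2.71 m.
That puts it at 3.02 + 2.71 = 5.73 m from the right end.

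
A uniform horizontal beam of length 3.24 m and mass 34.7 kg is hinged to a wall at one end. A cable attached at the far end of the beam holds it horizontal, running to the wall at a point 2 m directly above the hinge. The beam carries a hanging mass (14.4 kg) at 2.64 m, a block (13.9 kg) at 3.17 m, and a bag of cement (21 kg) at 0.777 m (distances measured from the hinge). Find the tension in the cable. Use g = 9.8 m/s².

T ≈ 890 N

About the hinge:
Beam weight: 34.7 × 9.8 = 340.1 N down at 1.62 m → arm 1.62 m, τ = 340.1 × 1.62 = 551 N·m clockwise.
Hanging mass: 14.4 × 9.8 = 141.1 N down at 2.64 m → arm 2.64 m, τ = 141.1 × 2.64 = 372.5 N·m clockwise.
Block: 13.9 × 9.8 = 136.2 N down at 3.17 m → arm 3.17 m, τ = 136.2 × 3.17 = 431.8 N·m clockwise.
Bag of cement: 21 × 9.8 = 205.8 N down at 0.777 m → arm 0.777 m, τ = 205.8 × 0.777 = 159.9 N·m clockwise.
Total clockwise load moment = 1515 N·m.
The cable tension T acts at 3.24 m; only its component perpendicular to the beam, T sinθ, produces torque. sinθ = h/√(h²+d²) = 2/√(2²+3.24²) = 0.5253.
Setting net torque to zero: T × 3.24 × 0.5253 = 1515 → T = 1515 / 1.702 = 890 N.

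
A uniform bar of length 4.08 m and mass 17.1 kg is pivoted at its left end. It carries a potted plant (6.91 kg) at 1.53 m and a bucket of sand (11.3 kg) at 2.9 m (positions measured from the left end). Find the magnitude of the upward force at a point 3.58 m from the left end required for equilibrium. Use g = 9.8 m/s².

F ≈ 214 N

Sum moments about the left end (the unknown pivot reaction has zero arm there).
Beam weight: 17.1 × 9.8 = 167.6 N down at 2.04 m → arm 2.04 m, τ = 167.6 × 2.04 = 341.9 N·m clockwise.
Potted plant: 6.91 × 9.8 = 67.72 N down at 1.53 m → arm 1.53 m, τ = 67.72 × 1.53 = 103.6 N·m clockwise.
Bucket of sand: 11.3 × 9.8 = 110.7 N down at 2.9 m → arm 2.9 m, τ = 110.7 × 2.9 = 321 N·m clockwise.
Net moment of the loads = 766.5 N·m clockwise.
The upward force F acts at a point 3.58 m from the left end, arm 3.58 m, giving F × 3.58 counterclockwise.
For rotational equilibrium, F × 3.58 = 766.5, so F = 766.5 / 3.58 = 214 N.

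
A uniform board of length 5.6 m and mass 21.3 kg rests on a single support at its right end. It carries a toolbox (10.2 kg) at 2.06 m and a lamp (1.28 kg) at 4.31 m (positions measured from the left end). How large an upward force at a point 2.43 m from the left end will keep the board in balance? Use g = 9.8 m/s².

Take moments about the right end.
Beam weight: 21.3 × 9.8 = 208.7 N down at 2.8 m → arm 2.8 m, τ = 208.7 × 2.8 = 584.4 N·m counterclockwise.
Toolbox: 10.2 × 9.8 = 99.96 N down at 2.06 m → arm 3.54 m, τ = 99.96 × 3.54 = 353.9 N·m counterclockwise.
Lamp: 1.28 × 9.8 = 12.54 N down at 4.31 m → arm 1.29 m, τ = 12.54 × 1.29 = 16.18 N·m counterclockwise.
Net moment of the loads = 954.5 N·m counterclockwise.
The upward force F acts at a point 2.43 m from the left end, arm 3.17 m, giving F × 3.17 clockwise.
Balancing moments: F × 3.17 = 954.5, giving F = 954.5 / 3.17 = 301 N.

F ≈ 301 N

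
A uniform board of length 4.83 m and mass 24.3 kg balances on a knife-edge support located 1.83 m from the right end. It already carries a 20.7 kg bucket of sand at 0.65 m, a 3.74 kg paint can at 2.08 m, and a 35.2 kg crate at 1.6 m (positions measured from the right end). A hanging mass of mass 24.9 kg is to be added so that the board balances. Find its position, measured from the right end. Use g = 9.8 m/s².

About the knife-edge support (at 1.83 m from the right end):
Beam weight: 24.3 × 9.8 = 238.1 N down at 2.415 m → arm 0.585 m, τ = 238.1 × 0.585 = 139.3 N·m counterclockwise.
Bucket of sand: 20.7 × 9.8 = 202.9 N down at 0.65 m → arm 1.18 m, τ = 202.9 × 1.18 = 239.4 N·m clockwise.
Paint can: 3.74 × 9.8 = 36.65 N down at 2.08 m → arm 0.25 m, τ = 36.65 × 0.25 = 9.162 N·m counterclockwise.
Crate: 35.2 × 9.8 = 345 N down at 1.6 m → arm 0.23 m, τ = 345 × 0.23 = 79.35 N·m clockwise.
Net moment of existing loads = 170.3 N·m clockwise.
The hanging mass weighs 24.9 × 9.8 = 244 N and must supply an equal counterclockwise moment, so its lever arm about the knife-edge support is 170.3 / 244 = 0.698 m.
That puts it at 1.83 + 0.698 = 2.53 m from the right end.

x ≈ 2.53 m from the right end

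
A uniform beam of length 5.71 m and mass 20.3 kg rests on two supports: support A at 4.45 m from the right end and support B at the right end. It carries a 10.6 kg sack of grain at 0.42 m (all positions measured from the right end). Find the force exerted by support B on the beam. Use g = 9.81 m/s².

Take moments about support A.
Beam weight: 20.3 × 9.81 = 199.1 N down at 2.855 m → arm 1.595 m, τ = 199.1 × 1.595 = 317.6 N·m clockwise.
Sack of grain: 10.6 × 9.81 = 104 N down at 0.42 m → arm 4.03 m, τ = 104 × 4.03 = 419.1 N·m clockwise.
Net load moment about support A = 736.7 N·m clockwise.
Reaction R at support B is upward at 0 m, arm 4.45 m → moment R × 4.45 counterclockwise.
For rotational equilibrium, R × 4.45 = 736.7, so R = 166 N.

R_B ≈ 166 N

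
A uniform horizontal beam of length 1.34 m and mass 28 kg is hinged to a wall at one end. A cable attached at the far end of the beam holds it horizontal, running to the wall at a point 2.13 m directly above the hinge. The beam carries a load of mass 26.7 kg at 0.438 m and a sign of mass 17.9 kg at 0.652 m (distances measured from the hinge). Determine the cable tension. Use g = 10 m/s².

T ≈ 371 N

About the hinge:
Beam weight: 28 × 10 = 280 N down at 0.67 m → arm 0.67 m, τ = 280 × 0.67 = 187.6 N·m clockwise.
Load: 26.7 × 10 = 267 N down at 0.438 m → arm 0.438 m, τ = 267 × 0.438 = 116.9 N·m clockwise.
Sign: 17.9 × 10 = 179 N down at 0.652 m → arm 0.652 m, τ = 179 × 0.652 = 116.7 N·m clockwise.
Total clockwise load moment = 421.2 N·m.
The cable tension T acts at 1.34 m; only its component perpendicular to the beam, T sinθ, produces torque. sinθ = h/√(h²+d²) = 2.13/√(2.13²+1.34²) = 0.8464.
Στ = 0 ⇒ T × 1.34 × 0.8464 = 421.2 ⇒ T = 421.2 / 1.134 = 371 N.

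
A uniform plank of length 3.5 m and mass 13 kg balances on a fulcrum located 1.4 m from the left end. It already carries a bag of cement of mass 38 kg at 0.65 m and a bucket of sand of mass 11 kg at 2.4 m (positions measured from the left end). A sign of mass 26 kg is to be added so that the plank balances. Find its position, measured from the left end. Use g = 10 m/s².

Sum moments about the fulcrum (at 1.4 m from the left end) (the support reaction has zero arm there).
Beam weight: 13 × 10 = 130 N down at 1.75 m → arm 0.35 m, τ = 130 × 0.35 = 45.5 N·m clockwise.
Bag of cement: 38 × 10 = 380 N down at 0.65 m → arm 0.75 m, τ = 380 × 0.75 = 285 N·m counterclockwise.
Bucket of sand: 11 × 10 = 110 N down at 2.4 m → arm 1 m, τ = 110 × 1 = 110 N·m clockwise.
Net moment of existing loads = 129.5 N·m counterclockwise.
The sign weighs 26 × 10 = 260 N and must supply an equal clockwise moment, so its lever arm about the fulcrum is 129.5 / 260 = 0.498 m.
That puts it at 1.4 + 0.498 = 1.9 m from the left end.

x ≈ 1.9 m from the left end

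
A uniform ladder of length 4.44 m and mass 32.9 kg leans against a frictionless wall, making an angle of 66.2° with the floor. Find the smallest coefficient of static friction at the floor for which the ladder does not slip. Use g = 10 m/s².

Choose the foot of the ladder as the axis so the floor normal and friction both act there and drop out.
Ladder weight 32.9×10 = 329 N acts at 2.22 m along the ladder; its horizontal arm is 2.22·cos66.2° = 0.8959 m → τ = 294.8 N·m clockwise.
Wall normal N acts horizontally at the top; its moment arm is the height L sinθ = 4.44·sin66.2° = 4.062 m, counterclockwise.
For rotational equilibrium, N × 4.062 = 294.8, so N = 72.58 N.
ΣFx = 0 ⇒ f = N_wall = 72.58 N. ΣFy = 0 ⇒ N_floor = 329 N.
μ_min = f / N_floor = 72.58 / 329 = 0.221.

μ_min ≈ 0.221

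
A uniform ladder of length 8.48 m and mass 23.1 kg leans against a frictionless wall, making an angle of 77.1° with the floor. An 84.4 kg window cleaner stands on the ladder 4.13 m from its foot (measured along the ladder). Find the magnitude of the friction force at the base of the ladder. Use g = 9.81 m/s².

f ≈ 118 N

Taking torques about the foot of the ladder:
Ladder weight 23.1×9.81 = 226.6 N acts at 4.24 m along the ladder; its horizontal arm is 4.24·cos77.1° = 0.9466 m → τ = 214.5 N·m clockwise.
Window cleaner: 84.4×9.81 = 828 N at 4.13 m → arm 0.922 m → τ = 763.4 N·m clockwise.
Wall normal N acts horizontally at the top; its moment arm is the height L sinθ = 8.48·sin77.1° = 8.266 m, counterclockwise.
Στ = 0 ⇒ N × 8.266 = 977.9 ⇒ N = 118 N.
ΣFx = 0: friction at the foot balances the wall's push, so f = N_wall = 118 N.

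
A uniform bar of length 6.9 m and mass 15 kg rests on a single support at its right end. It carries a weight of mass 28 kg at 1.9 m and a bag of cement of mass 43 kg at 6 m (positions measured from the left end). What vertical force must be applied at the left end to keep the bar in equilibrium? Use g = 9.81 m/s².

Take moments about the right end.
Beam weight: 15 × 9.81 = 147.2 N down at 3.45 m → arm 3.45 m, τ = 147.2 × 3.45 = 507.8 N·m counterclockwise.
Weight: 28 × 9.81 = 274.7 N down at 1.9 m → arm 5 m, τ = 274.7 × 5 = 1374 N·m counterclockwise.
Bag of cement: 43 × 9.81 = 421.8 N down at 6 m → arm 0.9 m, τ = 421.8 × 0.9 = 379.6 N·m counterclockwise.
Net moment of the loads = 2261 N·m counterclockwise.
The upward force F acts at the left end, arm 6.9 m, giving F × 6.9 clockwise.
Στ = 0 ⇒ F × 6.9 = 2261 ⇒ F = 2261 / 6.9 = 328 N.

F ≈ 328 N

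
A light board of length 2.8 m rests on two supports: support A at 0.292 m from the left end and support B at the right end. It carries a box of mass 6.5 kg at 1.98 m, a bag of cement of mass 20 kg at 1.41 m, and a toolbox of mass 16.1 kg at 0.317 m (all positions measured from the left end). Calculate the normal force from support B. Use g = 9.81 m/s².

Take moments about support A.
Box: 6.5 × 9.81 = 63.77 N down at 1.98 m → arm 1.688 m, τ = 63.77 × 1.688 = 107.6 N·m clockwise.
Bag of cement: 20 × 9.81 = 196.2 N down at 1.41 m → arm 1.118 m, τ = 196.2 × 1.118 = 219.4 N·m clockwise.
Toolbox: 16.1 × 9.81 = 157.9 N down at 0.317 m → arm 0.025 m, τ = 157.9 × 0.025 = 3.948 N·m clockwise.
Net load moment about support A = 330.9 N·m clockwise.
Reaction R at support B is upward at 2.8 m, arm 2.508 m → moment R × 2.508 counterclockwise.
Balancing moments: R × 2.508 = 330.9, giving R = 132 N.

R_B ≈ 132 N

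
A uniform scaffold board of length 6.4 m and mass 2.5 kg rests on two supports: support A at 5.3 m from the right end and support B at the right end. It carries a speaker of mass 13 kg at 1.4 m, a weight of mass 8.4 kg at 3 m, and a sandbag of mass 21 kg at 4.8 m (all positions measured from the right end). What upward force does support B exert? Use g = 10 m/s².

Take moments about support A.
Beam weight: 2.5 × 10 = 25 N down at 3.2 m → arm 2.1 m, τ = 25 × 2.1 = 52.5 N·m clockwise.
Speaker: 13 × 10 = 130 N down at 1.4 m → arm 3.9 m, τ = 130 × 3.9 = 507 N·m clockwise.
Weight: 8.4 × 10 = 84 N down at 3 m → arm 2.3 m, τ = 84 × 2.3 = 193.2 N·m clockwise.
Sandbag: 21 × 10 = 210 N down at 4.8 m → arm 0.5 m, τ = 210 × 0.5 = 105 N·m clockwise.
Net load moment about support A = 857.7 N·m clockwise.
Reaction R at support B is upward at 0 m, arm 5.3 m → moment R × 5.3 counterclockwise.
Στ = 0 ⇒ R × 5.3 = 857.7 ⇒ R = 162 N.

R_B ≈ 162 N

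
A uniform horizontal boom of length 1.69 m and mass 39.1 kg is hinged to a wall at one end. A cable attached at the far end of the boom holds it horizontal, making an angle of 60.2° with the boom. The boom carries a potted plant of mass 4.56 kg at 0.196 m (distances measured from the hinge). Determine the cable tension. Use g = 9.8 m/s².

Take moments about the hinge.
Beam weight: 39.1 × 9.8 = 383.2 N down at 0.845 m → arm 0.845 m, τ = 383.2 × 0.845 = 323.8 N·m clockwise.
Potted plant: 4.56 × 9.8 = 44.69 N down at 0.196 m → arm 0.196 m, τ = 44.69 × 0.196 = 8.759 N·m clockwise.
Total clockwise load moment = 332.6 N·m.
The cable tension T acts at 1.69 m; only its component perpendicular to the boom, T sinθ, produces torque. sin 60.2° = 0.8678.
For rotational equilibrium, T × 1.69 × 0.8678 = 332.6, so T = 332.6 / 1.467 = 227 N.

T ≈ 227 N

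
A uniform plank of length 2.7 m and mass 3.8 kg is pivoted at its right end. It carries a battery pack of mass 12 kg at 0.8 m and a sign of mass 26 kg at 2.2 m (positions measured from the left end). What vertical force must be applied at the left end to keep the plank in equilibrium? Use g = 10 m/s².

F ≈ 152 N

Take moments about the right end.
Beam weight: 3.8 × 10 = 38 N down at 1.35 m → arm 1.35 m, τ = 38 × 1.35 = 51.3 N·m counterclockwise.
Battery pack: 12 × 10 = 120 N down at 0.8 m → arm 1.9 m, τ = 120 × 1.9 = 228 N·m counterclockwise.
Sign: 26 × 10 = 260 N down at 2.2 m → arm 0.5 m, τ = 260 × 0.5 = 130 N·m counterclockwise.
Net moment of the loads = 409.3 N·m counterclockwise.
The upward force F acts at the left end, arm 2.7 m, giving F × 2.7 clockwise.
Balancing moments: F × 2.7 = 409.3, giving F = 409.3 / 2.7 = 152 N.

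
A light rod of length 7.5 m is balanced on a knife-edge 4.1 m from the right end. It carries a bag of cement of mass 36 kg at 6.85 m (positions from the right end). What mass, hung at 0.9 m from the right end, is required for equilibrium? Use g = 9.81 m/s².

Taking torques about the knife-edge (at 4.1 m from the right end):
Bag of cement: 36 × 9.81 = 353.2 N down at 6.85 m → arm 2.75 m, τ = 353.2 × 2.75 = 971.3 N·m counterclockwise.
Net moment of known loads = 971.3 N·m counterclockwise.
An unknown mass m at 0.9 m has arm 3.2 m; its moment is m·g·3.2 clockwise.
For rotational equilibrium, m × 9.81 × 3.2 = 971.3, so m = 971.3 / (9.81 × 3.2) = 30.9 kg.

m ≈ 30.9 kg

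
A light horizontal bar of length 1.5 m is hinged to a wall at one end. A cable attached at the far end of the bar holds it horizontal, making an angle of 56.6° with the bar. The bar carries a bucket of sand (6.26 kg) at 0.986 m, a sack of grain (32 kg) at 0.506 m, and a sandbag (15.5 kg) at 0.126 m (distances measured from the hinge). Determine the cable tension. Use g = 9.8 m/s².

Taking torques about the hinge:
Bucket of sand: 6.26 × 9.8 = 61.35 N down at 0.986 m → arm 0.986 m, τ = 61.35 × 0.986 = 60.49 N·m clockwise.
Sack of grain: 32 × 9.8 = 313.6 N down at 0.506 m → arm 0.506 m, τ = 313.6 × 0.506 = 158.7 N·m clockwise.
Sandbag: 15.5 × 9.8 = 151.9 N down at 0.126 m → arm 0.126 m, τ = 151.9 × 0.126 = 19.14 N·m clockwise.
Total clockwise load moment = 238.3 N·m.
The cable tension T acts at 1.5 m; only its component perpendicular to the bar, T sinθ, produces torque. sin 56.6° = 0.8348.
Στ = 0 ⇒ T × 1.5 × 0.8348 = 238.3 ⇒ T = 238.3 / 1.252 = 190 N.

T ≈ 190 N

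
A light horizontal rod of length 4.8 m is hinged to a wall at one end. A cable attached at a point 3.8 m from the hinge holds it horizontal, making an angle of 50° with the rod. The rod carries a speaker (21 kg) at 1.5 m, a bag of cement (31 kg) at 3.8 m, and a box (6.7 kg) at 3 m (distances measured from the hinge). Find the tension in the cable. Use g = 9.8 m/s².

Taking torques about the hinge:
Speaker: 21 × 9.8 = 205.8 N down at 1.5 m → arm 1.5 m, τ = 205.8 × 1.5 = 308.7 N·m clockwise.
Bag of cement: 31 × 9.8 = 303.8 N down at 3.8 m → arm 3.8 m, τ = 303.8 × 3.8 = 1154 N·m clockwise.
Box: 6.7 × 9.8 = 65.66 N down at 3 m → arm 3 m, τ = 65.66 × 3 = 197 N·m clockwise.
Total clockwise load moment = 1660 N·m.
The cable tension T acts at 3.8 m; only its component perpendicular to the rod, T sinθ, produces torque. sin 50° = 0.766.
Στ = 0 ⇒ T × 3.8 × 0.766 = 1660 ⇒ T = 1660 / 2.911 = 570 N.

T ≈ 570 N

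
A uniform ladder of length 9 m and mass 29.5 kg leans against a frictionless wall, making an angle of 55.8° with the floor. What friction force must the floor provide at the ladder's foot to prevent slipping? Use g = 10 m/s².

Choose the foot of the ladder as the axis so the floor normal and friction both act there and drop out.
Ladder weight 29.5×10 = 295 N acts at 4.5 m along the ladder; its horizontal arm is 4.5·cos55.8° = 2.529 m → τ = 746.1 N·m clockwise.
Wall normal N acts horizontally at the top; its moment arm is the height L sinθ = 9·sin55.8° = 7.444 m, counterclockwise.
Balancing moments: N × 7.444 = 746.1, giving N = 100 N.
ΣFx = 0: friction at the foot balances the wall's push, so f = N_wall = 100 N.

f ≈ 100 N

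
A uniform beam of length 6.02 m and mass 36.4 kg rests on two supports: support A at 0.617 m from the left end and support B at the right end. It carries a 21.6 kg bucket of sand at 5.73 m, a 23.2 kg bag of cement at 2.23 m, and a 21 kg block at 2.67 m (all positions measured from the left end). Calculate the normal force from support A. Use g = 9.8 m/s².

Taking torques about support B:
Beam weight: 36.4 × 9.8 = 356.7 N down at 3.01 m → arm 3.01 m, τ = 356.7 × 3.01 = 1074 N·m counterclockwise.
Bucket of sand: 21.6 × 9.8 = 211.7 N down at 5.73 m → arm 0.29 m, τ = 211.7 × 0.29 = 61.39 N·m counterclockwise.
Bag of cement: 23.2 × 9.8 = 227.4 N down at 2.23 m → arm 3.79 m, τ = 227.4 × 3.79 = 861.8 N·m counterclockwise.
Block: 21 × 9.8 = 205.8 N down at 2.67 m → arm 3.35 m, τ = 205.8 × 3.35 = 689.4 N·m counterclockwise.
Net load moment about support B = 2687 N·m counterclockwise.
Reaction R at support A is upward at 0.617 m, arm 5.403 m → moment R × 5.403 clockwise.
Balancing moments: R × 5.403 = 2687, giving R = 497 N.

R_A ≈ 497 N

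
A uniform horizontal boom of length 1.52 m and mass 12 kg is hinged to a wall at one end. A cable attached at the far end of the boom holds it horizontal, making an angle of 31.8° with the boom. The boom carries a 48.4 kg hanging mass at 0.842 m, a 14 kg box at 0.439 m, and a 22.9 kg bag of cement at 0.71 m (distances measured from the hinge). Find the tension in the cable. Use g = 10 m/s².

T ≈ 902 N

About the hinge:
Beam weight: 12 × 10 = 120 N down at 0.76 m → arm 0.76 m, τ = 120 × 0.76 = 91.2 N·m clockwise.
Hanging mass: 48.4 × 10 = 484 N down at 0.842 m → arm 0.842 m, τ = 484 × 0.842 = 407.5 N·m clockwise.
Box: 14 × 10 = 140 N down at 0.439 m → arm 0.439 m, τ = 140 × 0.439 = 61.46 N·m clockwise.
Bag of cement: 22.9 × 10 = 229 N down at 0.71 m → arm 0.71 m, τ = 229 × 0.71 = 162.6 N·m clockwise.
Total clockwise load moment = 722.8 N·m.
The cable tension T acts at 1.52 m; only its component perpendicular to the boom, T sinθ, produces torque. sin 31.8° = 0.527.
Setting net torque to zero: T × 1.52 × 0.527 = 722.8 → T = 722.8 / 0.801 = 902 N.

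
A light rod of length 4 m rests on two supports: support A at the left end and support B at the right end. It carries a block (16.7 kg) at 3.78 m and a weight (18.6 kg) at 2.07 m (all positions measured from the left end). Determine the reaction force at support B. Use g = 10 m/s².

R_B ≈ 254 N

Sum moments about support A (its reaction then has zero moment arm).
Block: 16.7 × 10 = 167 N down at 3.78 m → arm 3.78 m, τ = 167 × 3.78 = 631.3 N·m clockwise.
Weight: 18.6 × 10 = 186 N down at 2.07 m → arm 2.07 m, τ = 186 × 2.07 = 385 N·m clockwise.
Net load moment about support A = 1016 N·m clockwise.
Reaction R at support B is upward at 4 m, arm 4 m → moment R × 4 counterclockwise.
Balancing moments: R × 4 = 1016, giving R = 254 N.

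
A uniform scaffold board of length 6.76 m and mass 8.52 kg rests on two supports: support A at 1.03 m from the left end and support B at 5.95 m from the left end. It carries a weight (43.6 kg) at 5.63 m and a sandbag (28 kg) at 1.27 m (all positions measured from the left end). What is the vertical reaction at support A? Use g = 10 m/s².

R_A ≈ 339 N

Choose support B as the axis so its reaction then has zero moment arm.
Beam weight: 8.52 × 10 = 85.2 N down at 3.38 m → arm 2.57 m, τ = 85.2 × 2.57 = 219 N·m counterclockwise.
Weight: 43.6 × 10 = 436 N down at 5.63 m → arm 0.32 m, τ = 436 × 0.32 = 139.5 N·m counterclockwise.
Sandbag: 28 × 10 = 280 N down at 1.27 m → arm 4.68 m, τ = 280 × 4.68 = 1310 N·m counterclockwise.
Net load moment about support B = 1668 N·m counterclockwise.
Reaction R at support A is upward at 1.03 m, arm 4.92 m → moment R × 4.92 clockwise.
Setting net torque to zero: R × 4.92 = 1668 → R = 339 N.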